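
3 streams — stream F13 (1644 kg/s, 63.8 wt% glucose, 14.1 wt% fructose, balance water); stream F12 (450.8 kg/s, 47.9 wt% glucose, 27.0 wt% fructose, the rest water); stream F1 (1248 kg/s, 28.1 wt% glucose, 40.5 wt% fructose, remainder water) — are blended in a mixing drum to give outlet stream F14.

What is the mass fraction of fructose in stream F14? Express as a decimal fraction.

Total flow out = 1644 + 450.8 + 1248 = 3342.8 kg/s.
fructose in = 1644×0.141 + 450.8×0.270 + 1248×0.405 = 858.96 kg/s.
fructose mass fraction in F14 = 858.96/3342.8 = 0.257.

0.257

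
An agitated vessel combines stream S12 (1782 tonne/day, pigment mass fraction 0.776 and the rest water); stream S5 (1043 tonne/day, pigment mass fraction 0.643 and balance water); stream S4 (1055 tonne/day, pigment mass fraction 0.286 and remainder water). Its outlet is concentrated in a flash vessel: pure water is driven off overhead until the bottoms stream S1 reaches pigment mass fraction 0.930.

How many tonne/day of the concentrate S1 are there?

pigment entering = 1782×0.776 + 1043×0.643 + 1055×0.286 = 2355.2 tonne/day.
All pigment reports to S1, so S1 = 2355.2/0.930 = 2532.5 tonne/day.

2532 tonne/day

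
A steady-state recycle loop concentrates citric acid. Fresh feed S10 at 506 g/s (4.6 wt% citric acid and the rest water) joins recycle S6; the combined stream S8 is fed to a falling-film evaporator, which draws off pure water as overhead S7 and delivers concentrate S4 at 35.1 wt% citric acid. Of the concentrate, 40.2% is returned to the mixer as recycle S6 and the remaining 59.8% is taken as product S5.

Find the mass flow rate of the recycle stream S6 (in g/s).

Overall citric acid balance (none leaves overhead): citric acid in fresh feed = citric acid in product, i.e. 506×0.046 = (1−0.402)·S4·0.351.
S4 = 23.276/(0.351×0.598) = 110.89 g/s.
Recycle S6 = 0.402×110.89 = 44.579 g/s.

44.58 g/s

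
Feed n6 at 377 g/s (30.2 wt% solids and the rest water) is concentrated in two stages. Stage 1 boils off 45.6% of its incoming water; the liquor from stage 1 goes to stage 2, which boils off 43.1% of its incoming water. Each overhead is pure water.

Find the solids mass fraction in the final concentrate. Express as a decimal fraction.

water in feed = 377×0.698 = 263.15 g/s.
After stage 1: water left = (1−0.456)×263.15 = 143.15; stream total = 257.01 g/s.
After stage 2: water left = (1−0.431)×143.15 = 81.453; final concentrate = 195.31 g/s.
solids fraction = 113.85/195.31 = 0.5829.

0.5829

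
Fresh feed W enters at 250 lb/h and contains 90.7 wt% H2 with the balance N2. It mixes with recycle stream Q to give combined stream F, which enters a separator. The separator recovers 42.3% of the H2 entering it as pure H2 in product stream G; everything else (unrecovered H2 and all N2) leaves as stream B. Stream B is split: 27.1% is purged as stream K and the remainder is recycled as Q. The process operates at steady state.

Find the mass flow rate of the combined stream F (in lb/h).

477.2 lb/h

N2 enters only via W and leaves only via the purge: 250×0.093 = 0.271×(N2 in B), and the separator passes all N2, so N2 in F = N2 in B = 85.793 lb/h.
H2 in F: m_A = 250×0.907 + (1−0.271)·(1−0.423)·m_A, so m_A = 226.75/0.5794 = 391.38 lb/h.
F = 391.38 + 85.793 = 477.17 lb/h.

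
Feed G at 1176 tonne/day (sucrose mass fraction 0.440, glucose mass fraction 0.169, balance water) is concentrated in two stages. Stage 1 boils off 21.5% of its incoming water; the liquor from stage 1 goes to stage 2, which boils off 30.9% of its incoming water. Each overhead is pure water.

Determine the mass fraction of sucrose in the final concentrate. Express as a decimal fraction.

0.536

water in feed = 1176×0.391 = 459.82 tonne/day.
After stage 1: water left = (1−0.215)×459.82 = 360.96; stream total = 1077.1 tonne/day.
After stage 2: water left = (1−0.309)×360.96 = 249.42; final concentrate = 965.6 tonne/day.
sucrose fraction = 517.44/965.6 = 0.536.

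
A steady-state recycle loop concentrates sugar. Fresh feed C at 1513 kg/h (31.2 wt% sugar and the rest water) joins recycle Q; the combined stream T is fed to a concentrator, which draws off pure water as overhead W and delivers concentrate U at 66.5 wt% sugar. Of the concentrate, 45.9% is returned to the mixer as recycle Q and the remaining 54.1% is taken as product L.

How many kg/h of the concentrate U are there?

Overall sugar balance (none leaves overhead): sugar in fresh feed = sugar in product, i.e. 1513×0.312 = (1−0.459)·U·0.665.
U = 472.06/(0.665×0.541) = 1312.1 kg/h.

1312 kg/h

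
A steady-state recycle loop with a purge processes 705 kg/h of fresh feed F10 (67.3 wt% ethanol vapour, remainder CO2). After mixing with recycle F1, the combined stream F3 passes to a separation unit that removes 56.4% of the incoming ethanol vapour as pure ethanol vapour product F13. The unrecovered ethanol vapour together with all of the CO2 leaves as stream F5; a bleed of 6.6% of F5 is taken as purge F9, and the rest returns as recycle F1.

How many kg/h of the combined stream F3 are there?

CO2 enters only via F10 and leaves only via the purge: 705×0.327 = 0.066×(CO2 in F5), and the separation unit passes all CO2, so CO2 in F3 = CO2 in F5 = 3493 kg/h.
ethanol vapour in F3: m_A = 705×0.673 + (1−0.066)·(1−0.564)·m_A, so m_A = 474.47/0.5928 = 800.41 kg/h.
F3 = 800.41 + 3493 = 4293.4 kg/h.

4293 kg/h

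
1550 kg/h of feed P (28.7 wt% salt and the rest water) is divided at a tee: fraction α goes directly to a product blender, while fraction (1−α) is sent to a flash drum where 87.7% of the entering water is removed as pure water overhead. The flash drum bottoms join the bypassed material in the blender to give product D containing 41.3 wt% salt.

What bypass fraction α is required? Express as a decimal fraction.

All 1550×0.287 = 444.85 kg/h of salt reaches D, so D = 444.85/0.413 = 1077.1 kg/h and vapour = 472.88 kg/h.
The evaporator receives (1−α)·1550 of feed at 0.713 water and removes 0.877 of that water:
0.877×0.713×(1−α)×1550 = 472.88
(1−α) = 472.88/969.22 = 0.4879;  α = 0.5121.

0.512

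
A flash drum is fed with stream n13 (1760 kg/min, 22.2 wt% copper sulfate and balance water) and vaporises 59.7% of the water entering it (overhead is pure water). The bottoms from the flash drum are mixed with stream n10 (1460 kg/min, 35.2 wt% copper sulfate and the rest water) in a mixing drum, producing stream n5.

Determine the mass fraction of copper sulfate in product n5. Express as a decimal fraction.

Vapour removed = 0.597×0.778×1760 = 817.46 kg/min; concentrate = 942.54 kg/min.
copper sulfate reaching the mixer = 390.72 (from concentrate) + 1460×0.352 = 904.64 kg/min.
Product flow = 942.54 + 1460 = 2402.5 kg/min; copper sulfate fraction = 0.377.

0.377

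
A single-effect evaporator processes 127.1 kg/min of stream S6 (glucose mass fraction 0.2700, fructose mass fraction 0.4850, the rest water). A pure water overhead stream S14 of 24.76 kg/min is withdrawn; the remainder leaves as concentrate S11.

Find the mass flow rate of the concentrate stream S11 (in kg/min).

102.3 kg/min

Concentrate = 127.1 − 24.76 = 102.34 kg/min.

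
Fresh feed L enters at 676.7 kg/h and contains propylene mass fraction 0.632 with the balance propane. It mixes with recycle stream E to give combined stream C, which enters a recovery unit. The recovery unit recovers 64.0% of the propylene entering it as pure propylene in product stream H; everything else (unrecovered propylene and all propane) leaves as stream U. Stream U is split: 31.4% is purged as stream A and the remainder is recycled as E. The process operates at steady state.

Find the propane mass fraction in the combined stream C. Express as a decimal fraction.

propane enters only via L and leaves only via the purge: 676.7×0.368 = 0.314×(propane in U), and the recovery unit passes all propane, so propane in C = propane in U = 793.08 kg/h.
propylene in C: m_A = 676.7×0.632 + (1−0.314)·(1−0.640)·m_A, so m_A = 427.67/0.7530 = 567.93 kg/h.
C = 567.93 + 793.08 = 1361 kg/h.
propane fraction in C = 793.08/1361 = 0.583.

0.583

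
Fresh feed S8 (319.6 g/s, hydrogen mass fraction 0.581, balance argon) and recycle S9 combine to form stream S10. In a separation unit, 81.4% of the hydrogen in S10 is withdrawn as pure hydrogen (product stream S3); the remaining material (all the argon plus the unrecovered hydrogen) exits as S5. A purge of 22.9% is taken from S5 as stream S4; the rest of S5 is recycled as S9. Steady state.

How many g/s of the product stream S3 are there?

176.5 g/s

hydrogen in S10: m_A = 319.6×0.581 + (1−0.229)·(1−0.814)·m_A, so m_A = 185.69/0.8566 = 216.77 g/s.
Product S3 = 0.814×216.77 = 176.45 g/s.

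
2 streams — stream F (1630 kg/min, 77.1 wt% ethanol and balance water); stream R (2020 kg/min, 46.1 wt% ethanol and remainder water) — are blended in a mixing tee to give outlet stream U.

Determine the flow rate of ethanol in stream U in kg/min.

ethanol out = ethanol in = 1630×0.771 + 2020×0.461 = 2187.9 kg/min.

2188 kg/min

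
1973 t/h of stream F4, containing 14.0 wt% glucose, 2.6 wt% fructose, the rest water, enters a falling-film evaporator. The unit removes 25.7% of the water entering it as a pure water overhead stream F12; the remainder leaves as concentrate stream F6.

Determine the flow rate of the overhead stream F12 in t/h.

422.9 t/h

water entering = 1973×0.834 = 1645.5 t/h; overhead removed = 0.257×1645.5 = 422.89 t/h.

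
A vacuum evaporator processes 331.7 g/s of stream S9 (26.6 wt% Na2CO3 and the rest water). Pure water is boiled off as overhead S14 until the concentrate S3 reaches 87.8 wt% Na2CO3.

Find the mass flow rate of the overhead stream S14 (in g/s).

Na2CO3 is conserved: 331.7×0.266 = 88.232 g/s all reports to the concentrate.
Concentrate = 88.232/(target fraction) = 100.49 g/s.
Overhead = 331.7 − 100.49 = 231.21 g/s.

231.2 g/s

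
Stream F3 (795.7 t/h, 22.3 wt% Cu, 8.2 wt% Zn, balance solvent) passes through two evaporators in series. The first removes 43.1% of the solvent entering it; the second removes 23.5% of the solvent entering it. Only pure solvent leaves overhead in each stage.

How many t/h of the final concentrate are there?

483.4 t/h

solvent in feed = 795.7×0.695 = 553.01 t/h.
After stage 1: solvent left = (1−0.431)×553.01 = 314.66; stream total = 557.35 t/h.
After stage 2: solvent left = (1−0.235)×314.66 = 240.72; final concentrate = 483.41 t/h.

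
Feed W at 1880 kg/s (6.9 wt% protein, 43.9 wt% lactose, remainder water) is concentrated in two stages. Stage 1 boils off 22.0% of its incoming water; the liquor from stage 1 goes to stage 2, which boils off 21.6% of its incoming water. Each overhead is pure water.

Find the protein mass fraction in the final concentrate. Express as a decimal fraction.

water in feed = 1880×0.492 = 924.96 kg/s.
After stage 1: water left = (1−0.220)×924.96 = 721.47; stream total = 1676.5 kg/s.
After stage 2: water left = (1−0.216)×721.47 = 565.63; final concentrate = 1520.7 kg/s.
protein fraction = 129.72/1520.7 = 0.085.

0.085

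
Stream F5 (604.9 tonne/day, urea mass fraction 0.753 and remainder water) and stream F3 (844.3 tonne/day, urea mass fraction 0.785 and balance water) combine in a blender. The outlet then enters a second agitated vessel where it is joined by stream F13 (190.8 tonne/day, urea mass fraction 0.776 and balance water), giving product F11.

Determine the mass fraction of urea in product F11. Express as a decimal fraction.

Overall, product flow = 1640 tonne/day.
urea in = 604.9×0.753 + 844.3×0.785 + 190.8×0.776 = 1266.3 tonne/day.
urea fraction in F11 = 0.772.

0.772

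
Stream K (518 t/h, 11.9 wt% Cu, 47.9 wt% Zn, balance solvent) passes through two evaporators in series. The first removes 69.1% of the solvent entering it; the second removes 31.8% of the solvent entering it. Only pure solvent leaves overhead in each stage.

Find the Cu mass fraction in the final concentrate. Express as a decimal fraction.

solvent in feed = 518×0.402 = 208.24 t/h.
After stage 1: solvent left = (1−0.691)×208.24 = 64.345; stream total = 374.11 t/h.
After stage 2: solvent left = (1−0.318)×64.345 = 43.883; final concentrate = 353.65 t/h.
Cu fraction = 61.642/353.65 = 0.174.

0.174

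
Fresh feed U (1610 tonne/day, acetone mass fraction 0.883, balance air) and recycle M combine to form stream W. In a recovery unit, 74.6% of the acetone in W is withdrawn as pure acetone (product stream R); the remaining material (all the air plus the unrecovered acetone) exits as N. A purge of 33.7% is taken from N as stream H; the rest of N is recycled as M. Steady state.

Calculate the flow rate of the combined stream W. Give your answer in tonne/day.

air enters only via U and leaves only via the purge: 1610×0.117 = 0.337×(air in N), and the recovery unit passes all air, so air in W = air in N = 558.96 tonne/day.
acetone in W: m_A = 1610×0.883 + (1−0.337)·(1−0.746)·m_A, so m_A = 1421.6/0.8316 = 1709.5 tonne/day.
W = 1709.5 + 558.96 = 2268.5 tonne/day.

2268 tonne/day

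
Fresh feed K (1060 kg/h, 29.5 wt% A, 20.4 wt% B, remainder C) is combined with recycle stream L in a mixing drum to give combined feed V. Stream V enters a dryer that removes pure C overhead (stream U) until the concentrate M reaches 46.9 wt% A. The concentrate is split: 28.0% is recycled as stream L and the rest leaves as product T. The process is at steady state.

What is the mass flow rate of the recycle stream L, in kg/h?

Overall A balance (none leaves overhead): A in fresh feed = A in product, i.e. 1060×0.295 = (1−0.280)·M·0.469.
M = 312.7/(0.469×0.720) = 926.02 kg/h.
Recycle L = 0.280×926.02 = 259.29 kg/h.

259.3 kg/h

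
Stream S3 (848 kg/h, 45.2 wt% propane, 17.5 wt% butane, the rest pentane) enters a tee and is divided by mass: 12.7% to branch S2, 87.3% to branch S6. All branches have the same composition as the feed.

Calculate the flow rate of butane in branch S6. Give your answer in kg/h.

129.6 kg/h

Branch S6 total = 0.873×848 = 740.3 kg/h.
butane in S6 = 0.175×740.3 = 129.55 kg/h.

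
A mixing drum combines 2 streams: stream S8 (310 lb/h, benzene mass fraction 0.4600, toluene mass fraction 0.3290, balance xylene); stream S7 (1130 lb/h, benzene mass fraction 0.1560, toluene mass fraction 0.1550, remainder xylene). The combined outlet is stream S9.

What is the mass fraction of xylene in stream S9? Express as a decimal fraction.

0.5861

Total flow out = 310 + 1130 = 1440 lb/h.
xylene in = 310×0.211 + 1130×0.689 = 843.98 lb/h.
xylene mass fraction in S9 = 843.98/1440 = 0.5861.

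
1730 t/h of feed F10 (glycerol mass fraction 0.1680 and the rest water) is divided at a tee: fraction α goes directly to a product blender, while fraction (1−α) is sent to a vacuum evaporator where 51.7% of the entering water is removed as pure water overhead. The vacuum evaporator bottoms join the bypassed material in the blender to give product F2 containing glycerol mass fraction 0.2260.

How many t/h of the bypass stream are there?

697.8 t/h

All 1730×0.168 = 290.64 t/h of glycerol reaches F2, so F2 = 290.64/0.226 = 1286 t/h and vapour = 443.98 t/h.
The evaporator receives (1−α)·1730 of feed at 0.832 water and removes 0.517 of that water:
0.517×0.832×(1−α)×1730 = 443.98
(1−α) = 443.98/744.15 = 0.5966;  α = 0.4034.
Bypass flow = 0.4034×1730 = 697.83 t/h.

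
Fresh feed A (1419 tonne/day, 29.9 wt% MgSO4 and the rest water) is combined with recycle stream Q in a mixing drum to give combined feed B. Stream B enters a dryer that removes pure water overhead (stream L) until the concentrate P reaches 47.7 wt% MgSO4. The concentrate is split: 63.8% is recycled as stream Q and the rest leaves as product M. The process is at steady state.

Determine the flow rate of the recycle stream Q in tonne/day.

1568 tonne/day

Overall MgSO4 balance (none leaves overhead): MgSO4 in fresh feed = MgSO4 in product, i.e. 1419×0.299 = (1−0.638)·P·0.477.
P = 424.28/(0.477×0.362) = 2457.1 tonne/day.
Recycle Q = 0.638×2457.1 = 1567.6 tonne/day.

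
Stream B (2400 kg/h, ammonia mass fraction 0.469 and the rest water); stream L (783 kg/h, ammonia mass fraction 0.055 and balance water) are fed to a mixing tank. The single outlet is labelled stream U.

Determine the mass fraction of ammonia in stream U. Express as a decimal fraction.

Total flow out = 2400 + 783 = 3183 kg/h.
ammonia in = 2400×0.469 + 783×0.055 = 1168.7 kg/h.
ammonia mass fraction in U = 1168.7/3183 = 0.367.

0.367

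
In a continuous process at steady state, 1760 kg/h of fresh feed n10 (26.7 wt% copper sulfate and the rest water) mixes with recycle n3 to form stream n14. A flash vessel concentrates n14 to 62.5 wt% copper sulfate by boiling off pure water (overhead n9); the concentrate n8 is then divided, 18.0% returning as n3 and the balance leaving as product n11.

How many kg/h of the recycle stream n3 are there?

165 kg/h

Overall copper sulfate balance (none leaves overhead): copper sulfate in fresh feed = copper sulfate in product, i.e. 1760×0.267 = (1−0.180)·n8·0.625.
n8 = 469.92/(0.625×0.820) = 916.92 kg/h.
Recycle n3 = 0.180×916.92 = 165.05 kg/h.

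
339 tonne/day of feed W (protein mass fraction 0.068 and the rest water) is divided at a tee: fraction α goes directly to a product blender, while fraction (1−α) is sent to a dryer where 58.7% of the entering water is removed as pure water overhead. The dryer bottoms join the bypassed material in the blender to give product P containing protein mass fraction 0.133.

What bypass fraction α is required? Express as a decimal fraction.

All 339×0.068 = 23.052 tonne/day of protein reaches P, so P = 23.052/0.133 = 173.32 tonne/day and vapour = 165.68 tonne/day.
The evaporator receives (1−α)·339 of feed at 0.932 water and removes 0.587 of that water:
0.587×0.932×(1−α)×339 = 165.68
(1−α) = 165.68/185.46 = 0.8933;  α = 0.1067.

0.107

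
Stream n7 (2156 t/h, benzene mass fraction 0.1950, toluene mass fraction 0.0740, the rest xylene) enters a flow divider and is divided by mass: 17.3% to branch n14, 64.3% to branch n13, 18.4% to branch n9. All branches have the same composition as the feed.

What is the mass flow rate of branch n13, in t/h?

Branch n13 flow = 0.643×2156 = 1386.3 t/h.

1386 t/h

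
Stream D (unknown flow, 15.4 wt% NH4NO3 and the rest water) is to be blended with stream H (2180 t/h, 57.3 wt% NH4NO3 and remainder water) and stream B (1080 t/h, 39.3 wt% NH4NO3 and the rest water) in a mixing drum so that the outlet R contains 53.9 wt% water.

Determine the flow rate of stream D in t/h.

Let D be the unknown flow. Total out = 3260 + D.
water balance: 1586.4 + 0.846·D = 0.539·(3260 + D)
(0.846 − 0.539)·D = 0.539×3260 − 1586.4 = 170.72
D = 170.72 / 0.307 = 556.09 t/h

556.1 t/h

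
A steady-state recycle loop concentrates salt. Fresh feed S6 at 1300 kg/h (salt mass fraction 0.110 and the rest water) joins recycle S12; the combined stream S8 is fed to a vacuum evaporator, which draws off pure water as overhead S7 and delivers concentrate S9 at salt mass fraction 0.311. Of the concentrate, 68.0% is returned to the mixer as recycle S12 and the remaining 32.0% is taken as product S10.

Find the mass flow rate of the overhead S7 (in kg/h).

Overall salt balance (none leaves overhead): salt in fresh feed = salt in product, i.e. 1300×0.110 = (1−0.680)·S9·0.311.
S9 = 143/(0.311×0.320) = 1436.9 kg/h.
Recycle S12 = 0.680×1436.9 = 977.09 kg/h.
Combined feed S8 = 1300 + 977.09 = 2277.1 kg/h.
Overhead S7 = S8 − S9 = 2277.1 − 1436.9 = 840.19 kg/h.

840.2 kg/h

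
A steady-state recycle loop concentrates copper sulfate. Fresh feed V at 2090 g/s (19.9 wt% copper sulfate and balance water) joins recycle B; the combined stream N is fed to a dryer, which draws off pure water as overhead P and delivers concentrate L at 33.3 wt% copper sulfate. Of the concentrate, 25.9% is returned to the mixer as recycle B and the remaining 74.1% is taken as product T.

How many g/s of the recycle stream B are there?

Overall copper sulfate balance (none leaves overhead): copper sulfate in fresh feed = copper sulfate in product, i.e. 2090×0.199 = (1−0.259)·L·0.333.
L = 415.91/(0.333×0.741) = 1685.5 g/s.
Recycle B = 0.259×1685.5 = 436.55 g/s.

436.6 g/s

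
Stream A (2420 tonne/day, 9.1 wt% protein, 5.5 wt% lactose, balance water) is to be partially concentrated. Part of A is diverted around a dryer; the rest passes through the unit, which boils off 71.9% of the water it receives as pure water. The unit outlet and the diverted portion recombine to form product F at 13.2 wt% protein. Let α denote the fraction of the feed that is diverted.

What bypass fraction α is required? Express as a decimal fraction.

All 2420×0.091 = 220.22 tonne/day of protein reaches F, so F = 220.22/0.132 = 1668.3 tonne/day and vapour = 751.67 tonne/day.
The evaporator receives (1−α)·2420 of feed at 0.854 water and removes 0.719 of that water:
0.719×0.854×(1−α)×2420 = 751.67
(1−α) = 751.67/1485.9 = 0.5059;  α = 0.4941.

0.494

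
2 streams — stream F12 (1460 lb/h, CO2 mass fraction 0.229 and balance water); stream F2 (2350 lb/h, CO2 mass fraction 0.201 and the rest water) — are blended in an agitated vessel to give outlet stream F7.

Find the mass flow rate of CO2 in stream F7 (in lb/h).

CO2 out = CO2 in = 1460×0.229 + 2350×0.201 = 806.69 lb/h.

806.7 lb/h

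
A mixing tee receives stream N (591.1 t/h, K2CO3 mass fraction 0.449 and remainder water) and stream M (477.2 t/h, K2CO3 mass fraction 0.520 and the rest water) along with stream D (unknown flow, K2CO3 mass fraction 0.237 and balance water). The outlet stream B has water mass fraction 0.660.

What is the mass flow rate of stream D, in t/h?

1459 t/h

Let D be the unknown flow. Total out = 1068.3 + D.
water balance: 554.75 + 0.763·D = 0.660·(1068.3 + D)
(0.763 − 0.660)·D = 0.660×1068.3 − 554.75 = 150.33
D = 150.33 / 0.103 = 1459.5 t/h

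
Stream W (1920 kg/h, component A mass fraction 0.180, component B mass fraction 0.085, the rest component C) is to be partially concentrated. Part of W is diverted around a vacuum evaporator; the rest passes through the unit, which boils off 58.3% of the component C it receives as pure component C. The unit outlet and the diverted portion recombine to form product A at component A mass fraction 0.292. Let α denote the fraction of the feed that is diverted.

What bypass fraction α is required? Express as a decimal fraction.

0.105

All 1920×0.180 = 345.6 kg/h of component A reaches A, so A = 345.6/0.292 = 1183.6 kg/h and vapour = 736.44 kg/h.
The evaporator receives (1−α)·1920 of feed at 0.735 component C and removes 0.583 of that component C:
0.583×0.735×(1−α)×1920 = 736.44
(1−α) = 736.44/822.73 = 0.8951;  α = 0.1049.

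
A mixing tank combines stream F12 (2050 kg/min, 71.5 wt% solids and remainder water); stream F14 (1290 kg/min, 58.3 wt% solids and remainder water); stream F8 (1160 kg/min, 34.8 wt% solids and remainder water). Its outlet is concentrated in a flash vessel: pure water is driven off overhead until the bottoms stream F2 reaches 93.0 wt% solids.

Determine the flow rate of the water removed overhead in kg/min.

1681 kg/min

solids entering = 2050×0.715 + 1290×0.583 + 1160×0.348 = 2621.5 kg/min.
All solids reports to F2, so F2 = 2621.5/0.930 = 2818.8 kg/min.
Total feed = 4500 kg/min; overhead = 4500 − 2818.8 = 1681.2 kg/min.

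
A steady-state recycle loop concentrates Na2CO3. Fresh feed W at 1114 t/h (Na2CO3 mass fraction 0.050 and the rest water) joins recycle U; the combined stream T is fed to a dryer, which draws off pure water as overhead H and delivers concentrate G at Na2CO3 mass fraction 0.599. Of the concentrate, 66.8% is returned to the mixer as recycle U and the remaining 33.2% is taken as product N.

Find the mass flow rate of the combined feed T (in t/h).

1301 t/h

Overall Na2CO3 balance (none leaves overhead): Na2CO3 in fresh feed = Na2CO3 in product, i.e. 1114×0.050 = (1−0.668)·G·0.599.
G = 55.7/(0.599×0.332) = 280.09 t/h.
Recycle U = 0.668×280.09 = 187.1 t/h.
Combined feed T = 1114 + 187.1 = 1301.1 t/h.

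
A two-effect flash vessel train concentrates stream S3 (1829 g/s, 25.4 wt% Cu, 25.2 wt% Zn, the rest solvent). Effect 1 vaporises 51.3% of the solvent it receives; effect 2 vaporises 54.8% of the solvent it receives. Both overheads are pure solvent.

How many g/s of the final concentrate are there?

1124 g/s

solvent in feed = 1829×0.494 = 903.53 g/s.
After stage 1: solvent left = (1−0.513)×903.53 = 440.02; stream total = 1365.5 g/s.
After stage 2: solvent left = (1−0.548)×440.02 = 198.89; final concentrate = 1124.4 g/s.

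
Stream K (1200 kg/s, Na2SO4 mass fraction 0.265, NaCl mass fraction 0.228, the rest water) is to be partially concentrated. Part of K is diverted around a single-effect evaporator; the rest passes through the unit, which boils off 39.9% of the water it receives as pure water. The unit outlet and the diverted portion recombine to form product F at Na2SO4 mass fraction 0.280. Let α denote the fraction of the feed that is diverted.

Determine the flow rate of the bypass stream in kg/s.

882.2 kg/s

All 1200×0.265 = 318 kg/s of Na2SO4 reaches F, so F = 318/0.280 = 1135.7 kg/s and vapour = 64.286 kg/s.
The evaporator receives (1−α)·1200 of feed at 0.507 water and removes 0.399 of that water:
0.399×0.507×(1−α)×1200 = 64.286
(1−α) = 64.286/242.75 = 0.2648;  α = 0.7352.
Bypass flow = 0.7352×1200 = 882.21 kg/s.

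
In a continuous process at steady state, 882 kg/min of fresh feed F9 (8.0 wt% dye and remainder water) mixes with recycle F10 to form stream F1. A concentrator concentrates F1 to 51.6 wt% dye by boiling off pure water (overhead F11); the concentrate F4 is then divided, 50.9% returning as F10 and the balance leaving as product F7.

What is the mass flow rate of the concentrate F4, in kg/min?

Overall dye balance (none leaves overhead): dye in fresh feed = dye in product, i.e. 882×0.080 = (1−0.509)·F4·0.516.
F4 = 70.56/(0.516×0.491) = 278.5 kg/min.

278.5 kg/min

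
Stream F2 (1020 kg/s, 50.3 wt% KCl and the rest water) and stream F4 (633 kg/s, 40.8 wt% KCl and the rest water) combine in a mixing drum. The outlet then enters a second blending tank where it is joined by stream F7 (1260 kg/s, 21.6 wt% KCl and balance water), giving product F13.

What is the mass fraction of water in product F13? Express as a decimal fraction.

0.642

Overall, product flow = 2913 kg/s.
water in = 1020×0.497 + 633×0.592 + 1260×0.784 = 1869.5 kg/s.
water fraction in F13 = 0.642.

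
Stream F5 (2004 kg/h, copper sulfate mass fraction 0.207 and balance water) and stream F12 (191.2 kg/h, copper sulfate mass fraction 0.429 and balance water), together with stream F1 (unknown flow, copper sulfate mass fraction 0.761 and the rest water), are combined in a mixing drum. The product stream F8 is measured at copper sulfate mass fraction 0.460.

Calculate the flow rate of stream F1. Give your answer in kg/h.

1704 kg/h

Let F1 be the unknown flow. Total out = 2195.2 + F1.
copper sulfate balance: 496.85 + 0.761·F1 = 0.460·(2195.2 + F1)
(0.761 − 0.460)·F1 = 0.460×2195.2 − 496.85 = 512.94
F1 = 512.94 / 0.301 = 1704.1 kg/h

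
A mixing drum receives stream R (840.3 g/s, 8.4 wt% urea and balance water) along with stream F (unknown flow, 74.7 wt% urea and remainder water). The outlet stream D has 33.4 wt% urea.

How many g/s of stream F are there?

508.7 g/s

Let F be the unknown flow. Total out = 840.3 + F.
urea balance: 70.585 + 0.747·F = 0.334·(840.3 + F)
(0.747 − 0.334)·F = 0.334×840.3 − 70.585 = 210.07
F = 210.07 / 0.413 = 508.66 g/s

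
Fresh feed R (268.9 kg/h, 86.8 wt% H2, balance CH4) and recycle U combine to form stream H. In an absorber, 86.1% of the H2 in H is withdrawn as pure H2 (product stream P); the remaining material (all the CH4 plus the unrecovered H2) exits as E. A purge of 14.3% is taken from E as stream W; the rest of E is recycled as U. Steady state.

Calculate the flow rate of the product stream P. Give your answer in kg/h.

H2 in H: m_A = 268.9×0.868 + (1−0.143)·(1−0.861)·m_A, so m_A = 233.41/0.8809 = 264.97 kg/h.
Product P = 0.861×264.97 = 228.14 kg/h.

228.1 kg/h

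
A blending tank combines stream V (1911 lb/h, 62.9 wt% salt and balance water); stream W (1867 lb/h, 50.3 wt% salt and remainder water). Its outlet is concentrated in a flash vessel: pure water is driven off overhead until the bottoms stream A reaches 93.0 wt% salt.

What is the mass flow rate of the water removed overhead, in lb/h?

1476 lb/h

salt entering = 1911×0.629 + 1867×0.503 = 2141.1 lb/h.
All salt reports to A, so A = 2141.1/0.930 = 2302.3 lb/h.
Total feed = 3778 lb/h; overhead = 3778 − 2302.3 = 1475.7 lb/h.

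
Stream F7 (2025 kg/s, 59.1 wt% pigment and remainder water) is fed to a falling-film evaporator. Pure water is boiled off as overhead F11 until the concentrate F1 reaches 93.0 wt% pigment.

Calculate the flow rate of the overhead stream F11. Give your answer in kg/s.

738.1 kg/s

pigment is conserved: 2025×0.591 = 1196.8 kg/s all reports to the concentrate.
Concentrate = 1196.8/(target fraction) = 1286.9 kg/s.
Overhead = 2025 − 1286.9 = 738.15 kg/s.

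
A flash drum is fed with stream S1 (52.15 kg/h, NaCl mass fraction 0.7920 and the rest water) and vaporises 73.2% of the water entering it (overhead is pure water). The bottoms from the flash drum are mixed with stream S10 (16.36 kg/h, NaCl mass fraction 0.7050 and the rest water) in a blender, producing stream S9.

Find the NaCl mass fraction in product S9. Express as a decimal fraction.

0.8723

Vapour removed = 0.732×0.208×52.15 = 7.9402 kg/h; concentrate = 44.21 kg/h.
NaCl reaching the mixer = 41.303 (from concentrate) + 16.36×0.705 = 52.837 kg/h.
Product flow = 44.21 + 16.36 = 60.57 kg/h; NaCl fraction = 0.8723.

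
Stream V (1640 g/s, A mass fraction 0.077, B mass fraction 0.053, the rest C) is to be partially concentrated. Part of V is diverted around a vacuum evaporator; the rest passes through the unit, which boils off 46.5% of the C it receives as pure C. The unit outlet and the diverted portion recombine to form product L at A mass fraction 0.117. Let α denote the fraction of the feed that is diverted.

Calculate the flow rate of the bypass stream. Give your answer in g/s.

254.1 g/s

All 1640×0.077 = 126.28 g/s of A reaches L, so L = 126.28/0.117 = 1079.3 g/s and vapour = 560.68 g/s.
The evaporator receives (1−α)·1640 of feed at 0.870 C and removes 0.465 of that C:
0.465×0.870×(1−α)×1640 = 560.68
(1−α) = 560.68/663.46 = 0.8451;  α = 0.1549.
Bypass flow = 0.1549×1640 = 254.06 g/s.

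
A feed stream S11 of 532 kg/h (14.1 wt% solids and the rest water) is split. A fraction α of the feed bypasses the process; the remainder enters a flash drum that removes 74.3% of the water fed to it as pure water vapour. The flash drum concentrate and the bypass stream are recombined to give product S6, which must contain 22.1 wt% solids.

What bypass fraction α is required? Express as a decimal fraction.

All 532×0.141 = 75.012 kg/h of solids reaches S6, so S6 = 75.012/0.221 = 339.42 kg/h and vapour = 192.58 kg/h.
The evaporator receives (1−α)·532 of feed at 0.859 water and removes 0.743 of that water:
0.743×0.859×(1−α)×532 = 192.58
(1−α) = 192.58/339.54 = 0.5672;  α = 0.4328.

0.433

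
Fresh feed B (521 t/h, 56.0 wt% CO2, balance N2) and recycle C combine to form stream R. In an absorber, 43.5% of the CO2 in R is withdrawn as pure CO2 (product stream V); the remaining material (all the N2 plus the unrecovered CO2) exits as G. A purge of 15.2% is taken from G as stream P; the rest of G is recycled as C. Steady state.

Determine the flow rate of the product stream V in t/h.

CO2 in R: m_A = 521×0.560 + (1−0.152)·(1−0.435)·m_A, so m_A = 291.76/0.5209 = 560.13 t/h.
Product V = 0.435×560.13 = 243.66 t/h.

243.7 t/h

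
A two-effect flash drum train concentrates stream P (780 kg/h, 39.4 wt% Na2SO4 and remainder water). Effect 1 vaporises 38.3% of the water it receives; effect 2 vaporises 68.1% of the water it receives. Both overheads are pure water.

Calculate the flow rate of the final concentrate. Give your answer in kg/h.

water in feed = 780×0.606 = 472.68 kg/h.
After stage 1: water left = (1−0.383)×472.68 = 291.64; stream total = 598.96 kg/h.
After stage 2: water left = (1−0.681)×291.64 = 93.034; final concentrate = 400.35 kg/h.

400.4 kg/h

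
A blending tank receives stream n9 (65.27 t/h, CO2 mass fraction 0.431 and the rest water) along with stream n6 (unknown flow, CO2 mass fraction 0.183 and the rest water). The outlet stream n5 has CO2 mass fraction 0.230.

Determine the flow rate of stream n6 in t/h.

279.1 t/h

Let n6 be the unknown flow. Total out = 65.27 + n6.
CO2 balance: 28.131 + 0.183·n6 = 0.230·(65.27 + n6)
(0.183 − 0.230)·n6 = 0.230×65.27 − 28.131 = -13.119
n6 = -13.119 / -0.047 = 279.13 t/h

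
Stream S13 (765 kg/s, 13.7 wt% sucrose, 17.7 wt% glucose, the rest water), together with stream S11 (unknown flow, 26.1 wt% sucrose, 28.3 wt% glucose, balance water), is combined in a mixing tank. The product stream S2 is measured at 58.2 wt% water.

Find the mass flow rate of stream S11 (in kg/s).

631.4 kg/s

Let S11 be the unknown flow. Total out = 765 + S11.
water balance: 524.79 + 0.456·S11 = 0.582·(765 + S11)
(0.456 − 0.582)·S11 = 0.582×765 − 524.79 = -79.56
S11 = -79.56 / -0.126 = 631.43 kg/s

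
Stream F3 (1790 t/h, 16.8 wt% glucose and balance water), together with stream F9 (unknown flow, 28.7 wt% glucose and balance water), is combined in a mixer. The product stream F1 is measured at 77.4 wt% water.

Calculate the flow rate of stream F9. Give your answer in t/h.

1702 t/h

Let F9 be the unknown flow. Total out = 1790 + F9.
water balance: 1489.3 + 0.713·F9 = 0.774·(1790 + F9)
(0.713 − 0.774)·F9 = 0.774×1790 − 1489.3 = -103.82
F9 = -103.82 / -0.061 = 1702 t/h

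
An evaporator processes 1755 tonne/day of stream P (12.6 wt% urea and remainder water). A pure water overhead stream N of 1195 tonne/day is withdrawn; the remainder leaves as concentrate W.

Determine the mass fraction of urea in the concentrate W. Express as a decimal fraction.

urea is not removed: 1755×0.126 = 221.13 tonne/day of urea enters W.
Concentrate = 1755 − 1195 = 560 tonne/day.
Mass fraction = 221.13/560 = 0.395.

0.395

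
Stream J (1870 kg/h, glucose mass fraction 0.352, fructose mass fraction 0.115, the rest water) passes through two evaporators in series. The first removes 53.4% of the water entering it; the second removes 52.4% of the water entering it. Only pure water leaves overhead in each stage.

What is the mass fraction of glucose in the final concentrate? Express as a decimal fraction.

0.601

water in feed = 1870×0.533 = 996.71 kg/h.
After stage 1: water left = (1−0.534)×996.71 = 464.47; stream total = 1337.8 kg/h.
After stage 2: water left = (1−0.524)×464.47 = 221.09; final concentrate = 1094.4 kg/h.
glucose fraction = 658.24/1094.4 = 0.601.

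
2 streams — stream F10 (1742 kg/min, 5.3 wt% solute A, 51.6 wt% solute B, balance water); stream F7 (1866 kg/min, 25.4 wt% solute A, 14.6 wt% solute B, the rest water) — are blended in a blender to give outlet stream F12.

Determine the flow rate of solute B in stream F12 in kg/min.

solute B out = solute B in = 1742×0.516 + 1866×0.146 = 1171.3 kg/min.

1171 kg/min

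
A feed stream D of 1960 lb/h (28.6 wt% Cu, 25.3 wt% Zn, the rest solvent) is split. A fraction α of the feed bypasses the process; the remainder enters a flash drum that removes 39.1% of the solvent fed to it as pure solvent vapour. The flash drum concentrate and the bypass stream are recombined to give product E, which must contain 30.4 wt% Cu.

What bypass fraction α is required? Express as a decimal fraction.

0.672

All 1960×0.286 = 560.56 lb/h of Cu reaches E, so E = 560.56/0.304 = 1843.9 lb/h and vapour = 116.05 lb/h.
The evaporator receives (1−α)·1960 of feed at 0.461 solvent and removes 0.391 of that solvent:
0.391×0.461×(1−α)×1960 = 116.05
(1−α) = 116.05/353.29 = 0.3285;  α = 0.6715.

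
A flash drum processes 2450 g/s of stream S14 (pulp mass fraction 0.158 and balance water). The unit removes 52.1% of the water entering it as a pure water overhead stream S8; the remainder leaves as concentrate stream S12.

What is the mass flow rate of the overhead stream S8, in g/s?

water entering = 2450×0.842 = 2062.9 g/s; overhead removed = 0.521×2062.9 = 1074.8 g/s.

1075 g/s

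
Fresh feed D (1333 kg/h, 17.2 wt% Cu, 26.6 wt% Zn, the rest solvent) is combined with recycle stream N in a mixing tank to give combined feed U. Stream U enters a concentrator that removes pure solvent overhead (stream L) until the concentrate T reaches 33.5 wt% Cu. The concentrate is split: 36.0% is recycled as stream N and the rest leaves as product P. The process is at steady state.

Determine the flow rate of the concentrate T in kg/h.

Overall Cu balance (none leaves overhead): Cu in fresh feed = Cu in product, i.e. 1333×0.172 = (1−0.360)·T·0.335.
T = 229.28/(0.335×0.640) = 1069.4 kg/h.

1069 kg/h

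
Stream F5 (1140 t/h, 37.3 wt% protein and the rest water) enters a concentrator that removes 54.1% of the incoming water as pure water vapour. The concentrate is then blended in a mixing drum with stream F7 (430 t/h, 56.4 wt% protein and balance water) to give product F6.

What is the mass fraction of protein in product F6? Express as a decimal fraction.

Vapour removed = 0.541×0.627×1140 = 386.7 t/h; concentrate = 753.3 t/h.
protein reaching the mixer = 425.22 (from concentrate) + 430×0.564 = 667.74 t/h.
Product flow = 753.3 + 430 = 1183.3 t/h; protein fraction = 0.564.

0.564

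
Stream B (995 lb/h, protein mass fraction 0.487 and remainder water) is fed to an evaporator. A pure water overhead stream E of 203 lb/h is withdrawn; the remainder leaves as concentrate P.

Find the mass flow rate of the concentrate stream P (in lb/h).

Concentrate = 995 − 203 = 792 lb/h.

792 lb/h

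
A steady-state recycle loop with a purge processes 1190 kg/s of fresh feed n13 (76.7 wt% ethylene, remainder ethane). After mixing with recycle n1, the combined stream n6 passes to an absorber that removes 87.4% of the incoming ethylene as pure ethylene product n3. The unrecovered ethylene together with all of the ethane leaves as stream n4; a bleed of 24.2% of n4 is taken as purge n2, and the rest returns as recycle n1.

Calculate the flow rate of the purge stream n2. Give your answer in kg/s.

308 kg/s

ethane enters only via n13 and leaves only via the purge: 1190×0.233 = 0.242×(ethane in n4), and the absorber passes all ethane, so ethane in n6 = ethane in n4 = 1145.7 kg/s.
ethylene in n6: m_A = 1190×0.767 + (1−0.242)·(1−0.874)·m_A, so m_A = 912.73/0.9045 = 1009.1 kg/s.
n4 = (1−0.874)×1009.1 + 1145.7 = 1272.9 kg/s.
Purge n2 = 0.242×1272.9 = 308.04 kg/s.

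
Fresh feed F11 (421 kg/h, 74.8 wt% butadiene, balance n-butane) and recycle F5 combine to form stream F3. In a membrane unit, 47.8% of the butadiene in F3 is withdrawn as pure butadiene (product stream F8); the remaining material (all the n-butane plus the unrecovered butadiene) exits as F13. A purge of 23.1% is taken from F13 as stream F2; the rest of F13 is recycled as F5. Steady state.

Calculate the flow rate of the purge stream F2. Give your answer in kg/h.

169.5 kg/h

n-butane enters only via F11 and leaves only via the purge: 421×0.252 = 0.231×(n-butane in F13), and the membrane unit passes all n-butane, so n-butane in F3 = n-butane in F13 = 459.27 kg/h.
butadiene in F3: m_A = 421×0.748 + (1−0.231)·(1−0.478)·m_A, so m_A = 314.91/0.5986 = 526.09 kg/h.
F13 = (1−0.478)×526.09 + 459.27 = 733.89 kg/h.
Purge F2 = 0.231×733.89 = 169.53 kg/h.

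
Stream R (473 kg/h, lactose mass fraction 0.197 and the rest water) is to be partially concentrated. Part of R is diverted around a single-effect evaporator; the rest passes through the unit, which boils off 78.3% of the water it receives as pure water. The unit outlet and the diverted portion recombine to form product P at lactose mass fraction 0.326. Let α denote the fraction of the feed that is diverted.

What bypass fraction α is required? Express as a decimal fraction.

All 473×0.197 = 93.181 kg/h of lactose reaches P, so P = 93.181/0.326 = 285.83 kg/h and vapour = 187.17 kg/h.
The evaporator receives (1−α)·473 of feed at 0.803 water and removes 0.783 of that water:
0.783×0.803×(1−α)×473 = 187.17
(1−α) = 187.17/297.4 = 0.6294;  α = 0.3706.

0.371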